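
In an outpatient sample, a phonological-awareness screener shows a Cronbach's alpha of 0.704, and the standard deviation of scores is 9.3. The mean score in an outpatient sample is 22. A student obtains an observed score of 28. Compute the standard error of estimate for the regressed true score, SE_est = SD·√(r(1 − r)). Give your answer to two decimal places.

4.25

SE_est = SD * √(r(1 − r)) = 9.3000 * √0.2084 ≈ 9.3000 * 0.4565 ≈ 4.2454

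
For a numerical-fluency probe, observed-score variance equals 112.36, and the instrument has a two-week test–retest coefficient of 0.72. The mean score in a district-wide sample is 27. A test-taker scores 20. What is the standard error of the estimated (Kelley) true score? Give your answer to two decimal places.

SD = √112.36 ≈ 10.600
SE_est = 10.600*√(0.720*0.280) ≈ 4.759

4.76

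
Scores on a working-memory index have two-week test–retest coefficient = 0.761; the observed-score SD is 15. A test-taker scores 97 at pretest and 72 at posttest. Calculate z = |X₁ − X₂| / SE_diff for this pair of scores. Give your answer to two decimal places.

2.41

SEM = 15.000·√(1 − 0.761) ≈ 7.333
Standard error of the difference = 7.333·√2 ≈ 10.371
z = |97 − 72| / 10.371 = 25 / 10.371 ≈ 2.411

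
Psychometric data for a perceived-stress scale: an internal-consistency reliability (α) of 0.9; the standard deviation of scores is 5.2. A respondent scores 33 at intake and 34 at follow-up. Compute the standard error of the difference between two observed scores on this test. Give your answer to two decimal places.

SEM = 5.2000·√(1 − 0.9000) ≈ 1.6444
Standard error of the difference = 1.6444·√2 ≈ 2.3255

2.33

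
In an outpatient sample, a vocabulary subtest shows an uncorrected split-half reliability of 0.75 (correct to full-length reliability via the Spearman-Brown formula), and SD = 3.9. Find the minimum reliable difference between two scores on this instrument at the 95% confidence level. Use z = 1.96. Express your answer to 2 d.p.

Spearman-Brown: r = 2(0.75) / (1 + 0.75) = 1.5000 / 1.7500 ≈ 0.8571
SEM = 3.9000 · √(1 − 0.8571) = 3.9000 · √0.1429 ≈ 3.9000 · 0.3780 ≈ 1.4741
SE_diff = SEM · √2 ≈ 1.4741 · 1.4142 ≈ 2.0846
Smallest detectable difference = 1.96·2.0846 ≈ 4.0859

4.09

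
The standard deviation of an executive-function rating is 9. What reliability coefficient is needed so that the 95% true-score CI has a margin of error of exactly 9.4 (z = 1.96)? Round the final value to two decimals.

Required SEM = 9.4 / 1.96 ≈ 4.796
Required reliability = 1 − (SEM/SD)² = 1 − 0.284 ≈ 0.716

0.72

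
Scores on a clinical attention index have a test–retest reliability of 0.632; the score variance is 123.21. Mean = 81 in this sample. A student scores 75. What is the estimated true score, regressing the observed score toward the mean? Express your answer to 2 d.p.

T̂ = r·X + (1 − r)·M = 0.6320*75 + 0.3680*81 = 47.4000 + 29.8080 ≈ 77.2080

77.21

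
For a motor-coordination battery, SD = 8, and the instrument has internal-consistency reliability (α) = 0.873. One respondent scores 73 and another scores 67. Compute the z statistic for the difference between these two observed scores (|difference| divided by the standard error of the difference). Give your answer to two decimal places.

1.49

SEM = 8.000*√(1 − 0.873) ≈ 2.851
SE_diff = √2 * SEM ≈ 4.032
z = 6 / 4.032 ≈ 1.488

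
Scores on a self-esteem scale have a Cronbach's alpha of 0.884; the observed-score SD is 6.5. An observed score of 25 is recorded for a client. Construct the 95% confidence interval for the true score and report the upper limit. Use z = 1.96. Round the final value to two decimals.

29.34

SEM = 6.500 · √(1 − 0.884) = 6.500 · √0.116 ≈ 6.500 · 0.341 ≈ 2.214
Half-width = 1.96·2.214 ≈ 4.339
Upper bound: 25 + 4.339 = 29.339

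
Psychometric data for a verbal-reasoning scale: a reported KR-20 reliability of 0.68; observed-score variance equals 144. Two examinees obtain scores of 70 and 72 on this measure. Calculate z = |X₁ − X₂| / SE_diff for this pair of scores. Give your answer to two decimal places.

SD = √144 ≈ 12.0000
SEM = 12.0000 · √(1 − 0.6800) = 12.0000 · √0.3200 ≈ 12.0000 · 0.5657 ≈ 6.7882
SE_diff = √2 · SEM ≈ 9.6000
z = 2 / 9.6000 ≈ 0.2083

0.21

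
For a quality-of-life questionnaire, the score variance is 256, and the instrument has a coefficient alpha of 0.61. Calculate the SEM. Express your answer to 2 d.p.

9.99

SD = √256 = 16.000
SEM = 16.000*√(1 − 0.610) ≃ 9.992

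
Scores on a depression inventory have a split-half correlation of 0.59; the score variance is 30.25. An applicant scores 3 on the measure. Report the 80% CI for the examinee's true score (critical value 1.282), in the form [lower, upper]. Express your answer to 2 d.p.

[-0.58, 6.58]

SD = √30.25 = 5.50000
r_full = 2·0.59 / (1 + 0.59) ≈ 0.74214
SEM = 5.50000 · √(1 − 0.74214) = 5.50000 · √0.25786 ≈ 5.50000 · 0.50780 ≈ 2.79290
1.282 · SEM ≈ 3.58050
80% CI: 3 ± 3.58050 = [-0.58050, 6.58050]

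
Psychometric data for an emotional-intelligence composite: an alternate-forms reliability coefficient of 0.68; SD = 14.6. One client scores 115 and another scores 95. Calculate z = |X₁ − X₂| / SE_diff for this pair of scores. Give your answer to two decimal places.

The standard error of measurement is 14.60000·√(1 − 0.68000) ≈ 14.60000·0.56569 ≈ 8.25901.
Standard error of the difference = 8.25901·√2 ≈ 11.68000
z = 20 / 11.68000 ≈ 1.71233

1.71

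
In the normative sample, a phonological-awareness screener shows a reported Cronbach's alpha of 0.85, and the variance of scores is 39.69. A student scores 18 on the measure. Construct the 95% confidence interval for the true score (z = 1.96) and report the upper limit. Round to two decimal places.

SD = √39.69 = 6.3000
SEM = 6.3000 · √(1 − 0.8500) = 6.3000 · √0.1500 ≃ 6.3000 · 0.3873 ≃ 2.4400
Half-width = 1.96·2.4400 ≃ 4.7824
Upper limit = 18 + 4.7824 ≃ 22.7824

22.78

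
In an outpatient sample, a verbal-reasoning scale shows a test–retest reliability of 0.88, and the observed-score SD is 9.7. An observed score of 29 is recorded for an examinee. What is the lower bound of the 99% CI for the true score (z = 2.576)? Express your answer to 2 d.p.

20.34

The standard error of measurement is 9.7000*√(1 − 0.8800) ≈ 9.7000*0.3464 ≈ 3.3602.
Margin = 2.576 * 3.3602 ≈ 8.6558
Lower limit = 29 − 8.6558 ≈ 20.3442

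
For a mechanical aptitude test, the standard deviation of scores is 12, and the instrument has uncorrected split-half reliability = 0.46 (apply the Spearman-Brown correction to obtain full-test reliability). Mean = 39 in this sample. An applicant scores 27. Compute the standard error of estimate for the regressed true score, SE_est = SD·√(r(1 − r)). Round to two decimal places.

r_full = 2·0.46 / (1 + 0.46) ≃ 0.630
SE_est = SD · √(r(1 − r)) = 12.000 · √0.233 ≃ 12.000 · 0.483 ≃ 5.793

5.79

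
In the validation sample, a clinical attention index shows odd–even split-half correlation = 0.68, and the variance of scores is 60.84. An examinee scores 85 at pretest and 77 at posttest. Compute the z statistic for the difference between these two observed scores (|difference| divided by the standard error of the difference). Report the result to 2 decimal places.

SD = √60.84 ≃ 7.8000
Spearman-Brown: r = 2(0.68) / (1 + 0.68) = 1.3600 / 1.6800 ≃ 0.8095
SEM = 7.8000 · √(1 − 0.8095) = 7.8000 · √0.1905 ≃ 7.8000 · 0.4364 ≃ 3.4042
SE_diff = SEM · √2 ≃ 3.4042 · 1.4142 ≃ 4.8143
z = |85 − 77| / 4.8143 = 8 / 4.8143 ≃ 1.6617

1.66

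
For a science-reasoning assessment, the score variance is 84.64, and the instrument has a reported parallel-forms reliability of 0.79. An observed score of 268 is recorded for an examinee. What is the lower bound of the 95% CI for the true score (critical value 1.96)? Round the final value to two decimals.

259.74

SD = √84.64 ≈ 9.20000
SEM = 9.20000 * √(1 − 0.79000) = 9.20000 * √0.21000 ≈ 9.20000 * 0.45826 ≈ 4.21597
Half-width = 1.96*4.21597 ≈ 8.26330
Lower bound: 268 − 8.26330 = 259.73670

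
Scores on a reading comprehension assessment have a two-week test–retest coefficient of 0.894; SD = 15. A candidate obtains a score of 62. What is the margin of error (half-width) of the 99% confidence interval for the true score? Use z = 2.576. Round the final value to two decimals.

12.58

SEM = 15.000×√(1 − 0.894) ≈ 4.884
Half-width = 2.576×4.884 ≈ 12.580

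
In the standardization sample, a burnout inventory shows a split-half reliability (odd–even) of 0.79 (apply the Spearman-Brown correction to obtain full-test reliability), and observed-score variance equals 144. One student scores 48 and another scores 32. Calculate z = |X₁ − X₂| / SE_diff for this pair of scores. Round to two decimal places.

2.75

σ = 144^(1/2) = 12.000
r_full = 2·0.79 / (1 + 0.79) ≃ 0.883
SEM = 12.000 × √(1 − 0.883) = 12.000 × √0.117 ≃ 12.000 × 0.343 ≃ 4.110
SE_diff = √2 × SEM ≃ 5.813
z = |48 − 32| / 5.813 = 16 / 5.813 ≃ 2.753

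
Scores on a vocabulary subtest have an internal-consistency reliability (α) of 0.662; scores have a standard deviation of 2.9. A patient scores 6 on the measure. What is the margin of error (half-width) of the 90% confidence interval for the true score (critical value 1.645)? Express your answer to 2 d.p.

2.77

The standard error of measurement is 2.90000*√(1 − 0.66200) ≈ 2.90000*0.58138 ≈ 1.68600.
Margin = 1.645 * 1.68600 ≈ 2.77346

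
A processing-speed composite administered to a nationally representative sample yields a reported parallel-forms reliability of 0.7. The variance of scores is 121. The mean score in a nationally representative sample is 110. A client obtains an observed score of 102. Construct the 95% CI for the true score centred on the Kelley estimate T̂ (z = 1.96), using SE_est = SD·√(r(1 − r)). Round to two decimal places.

SD = √121 ≈ 11.0000
Estimated true score = 0.7000·102 + (1 − 0.7000)·110 ≈ 104.4000
SE_est = SD · √(r(1 − r)) = 11.0000 · √0.2100 ≈ 11.0000 · 0.4583 ≈ 5.0408
CI = 104.4000 ± 1.96 · 5.0408 → [94.5200, 114.2800]

[94.52, 114.28]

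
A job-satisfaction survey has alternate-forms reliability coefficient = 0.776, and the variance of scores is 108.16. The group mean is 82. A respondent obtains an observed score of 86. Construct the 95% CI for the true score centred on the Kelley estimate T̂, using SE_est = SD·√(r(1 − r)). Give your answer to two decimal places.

SD = √108.16 = 10.4000
Estimated true score = 0.7760*86 + (1 − 0.7760)*82 ≃ 85.1040
SE_est = SD * √(r(1 − r)) = 10.4000 * √0.1738 ≃ 10.4000 * 0.4169 ≃ 4.3360
95% CI: 85.1040 ± 8.4985 ≃ (76.6055, 93.6025)

[76.61, 93.60]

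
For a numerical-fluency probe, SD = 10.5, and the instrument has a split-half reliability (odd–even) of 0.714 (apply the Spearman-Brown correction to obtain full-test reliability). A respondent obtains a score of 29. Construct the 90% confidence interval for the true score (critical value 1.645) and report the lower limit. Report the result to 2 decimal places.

21.94

Spearman-Brown: r = 2(0.714) / (1 + 0.714) = 1.428 / 1.714 ≈ 0.833
SEM = 10.500 · √(1 − 0.833) = 10.500 · √0.167 ≈ 10.500 · 0.408 ≈ 4.289
Half-width = 1.645·4.289 ≈ 7.056
Lower limit = 29 − 7.056 ≈ 21.944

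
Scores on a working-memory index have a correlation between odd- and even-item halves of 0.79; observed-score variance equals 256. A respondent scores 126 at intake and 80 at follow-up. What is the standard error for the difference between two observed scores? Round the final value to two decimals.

7.75

SD = √256 ≈ 16.00000
Spearman-Brown: r = 2(0.79) / (1 + 0.79) = 1.58000 / 1.79000 ≈ 0.88268
SEM = 16.00000·√(1 − 0.88268) ≈ 5.48028
Standard error of the difference = 5.48028·√2 ≈ 7.75029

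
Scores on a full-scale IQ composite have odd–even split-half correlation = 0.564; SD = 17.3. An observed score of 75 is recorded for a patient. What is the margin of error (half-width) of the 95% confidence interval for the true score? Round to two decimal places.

Full-length reliability (Spearman-Brown) = 2(0.564)/(1+0.564) ≈ 0.721
SEM = 17.300 × √(1 − 0.721) = 17.300 × √0.279 ≈ 17.300 × 0.528 ≈ 9.134
Half-width = 1.96×9.134 ≈ 17.903

17.90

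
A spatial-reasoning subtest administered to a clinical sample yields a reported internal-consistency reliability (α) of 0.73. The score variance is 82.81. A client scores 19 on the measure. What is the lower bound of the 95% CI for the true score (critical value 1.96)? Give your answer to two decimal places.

σ = 82.81^(1/2) = 9.1000
SEM = 9.1000 * √(1 − 0.7300) = 9.1000 * √0.2700 ≈ 9.1000 * 0.5196 ≈ 4.7285
Margin = 1.96 * 4.7285 ≈ 9.2679
Lower bound: 19 − 9.2679 = 9.7321

9.73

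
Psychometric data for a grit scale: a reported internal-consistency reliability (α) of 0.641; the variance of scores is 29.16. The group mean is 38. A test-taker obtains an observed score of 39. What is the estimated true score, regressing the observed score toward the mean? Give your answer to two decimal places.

Estimated true score = 0.641·39 + (1 − 0.641)·38 ≈ 38.641

38.64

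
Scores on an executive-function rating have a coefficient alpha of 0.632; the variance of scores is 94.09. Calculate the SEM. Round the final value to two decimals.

5.88

SD = √94.09 = 9.70000
SEM = 9.70000 * √(1 − 0.63200) = 9.70000 * √0.36800 ≈ 9.70000 * 0.60663 ≈ 5.88431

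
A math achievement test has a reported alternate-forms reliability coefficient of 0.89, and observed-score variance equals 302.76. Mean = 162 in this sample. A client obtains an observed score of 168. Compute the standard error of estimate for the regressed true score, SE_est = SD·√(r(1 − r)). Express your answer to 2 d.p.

5.44

SD = √302.76 = 17.400
SE_est = SD · √(r(1 − r)) = 17.400 · √0.098 ≈ 17.400 · 0.313 ≈ 5.444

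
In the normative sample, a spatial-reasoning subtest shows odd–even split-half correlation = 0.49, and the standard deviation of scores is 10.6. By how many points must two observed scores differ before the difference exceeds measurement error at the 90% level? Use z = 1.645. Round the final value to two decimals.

Full-length reliability (Spearman-Brown) = 2(0.49)/(1+0.49) ≃ 0.6577
SEM = 10.6000 × √(1 − 0.6577) = 10.6000 × √0.3423 ≃ 10.6000 × 0.5850 ≃ 6.2015
Standard error of the difference = 6.2015·√2 ≃ 8.7703
Minimum reliable difference = 1.645 × SE_diff ≃ 1.645 × 8.7703 ≃ 14.4271

14.43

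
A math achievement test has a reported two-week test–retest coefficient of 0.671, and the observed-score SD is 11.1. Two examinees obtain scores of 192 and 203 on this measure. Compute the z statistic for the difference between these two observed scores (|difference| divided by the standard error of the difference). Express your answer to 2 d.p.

The standard error of measurement is 11.1000·√(1 − 0.6710) ≈ 11.1000·0.5736 ≈ 6.3668.
SE_diff = √2 · SEM ≈ 9.0040
z = 11 / 9.0040 ≈ 1.2217

1.22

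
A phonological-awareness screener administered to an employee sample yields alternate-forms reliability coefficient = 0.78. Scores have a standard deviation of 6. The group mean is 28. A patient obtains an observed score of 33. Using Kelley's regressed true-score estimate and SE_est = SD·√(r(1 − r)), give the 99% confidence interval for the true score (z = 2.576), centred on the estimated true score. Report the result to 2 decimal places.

T̂ = 0.780(33) + 0.220(28) ≈ 31.900
SE_est = SD · √(r(1 − r)) = 6.000 · √0.172 ≈ 6.000 · 0.414 ≈ 2.485
CI = 31.900 ± 2.576 · 2.485 → [25.497, 38.303]

[25.50, 38.30]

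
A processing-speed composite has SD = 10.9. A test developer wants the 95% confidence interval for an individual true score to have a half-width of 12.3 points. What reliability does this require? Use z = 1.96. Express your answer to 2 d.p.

Required SEM = 12.3 / 1.96 ≃ 6.2755
r = 1 − (6.2755/10.9)² ≃ 1 − 0.3315 ≃ 0.6685

0.67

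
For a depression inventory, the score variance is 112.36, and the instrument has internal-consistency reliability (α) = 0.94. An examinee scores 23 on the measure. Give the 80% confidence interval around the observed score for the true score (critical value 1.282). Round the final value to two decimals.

SD = √112.36 ≈ 10.60000
SEM = 10.60000×√(1 − 0.94000) ≈ 2.59646
1.282 × SEM ≈ 3.32866
Interval: (19.67134, 26.32866)

[19.67, 26.33]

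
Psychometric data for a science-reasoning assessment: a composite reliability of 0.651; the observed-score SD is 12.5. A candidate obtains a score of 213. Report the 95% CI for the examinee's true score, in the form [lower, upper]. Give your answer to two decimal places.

SEM = 12.500*√(1 − 0.651) ≈ 7.385
1.96 * SEM ≈ 14.474
95% CI: 213 ± 14.474 = [198.526, 227.474]

[198.53, 227.47]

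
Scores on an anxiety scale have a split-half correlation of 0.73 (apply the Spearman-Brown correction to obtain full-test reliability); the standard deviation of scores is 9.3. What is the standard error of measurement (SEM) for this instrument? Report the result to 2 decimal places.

Full-length reliability (Spearman-Brown) = 2(0.73)/(1+0.73) ≈ 0.8439
SEM = 9.3000·√(1 − 0.8439) ≈ 3.6740

3.67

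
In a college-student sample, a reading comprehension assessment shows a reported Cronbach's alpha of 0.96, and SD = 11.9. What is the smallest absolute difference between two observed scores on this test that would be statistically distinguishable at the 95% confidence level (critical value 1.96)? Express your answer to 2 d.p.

6.60

SEM = 11.9000 × √(1 − 0.9600) = 11.9000 × √0.0400 ≃ 11.9000 × 0.2000 ≃ 2.3800
SE_diff = SEM × √2 ≃ 2.3800 × 1.4142 ≃ 3.3658
Minimum reliable difference = 1.96 × SE_diff ≃ 1.96 × 3.3658 ≃ 6.5970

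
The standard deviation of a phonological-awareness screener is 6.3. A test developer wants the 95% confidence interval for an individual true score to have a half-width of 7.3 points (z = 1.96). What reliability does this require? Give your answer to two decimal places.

0.65

Required SEM = 7.3 / 1.96 ≈ 3.724
Required reliability = 1 − (SEM/SD)² = 1 − 0.350 ≈ 0.650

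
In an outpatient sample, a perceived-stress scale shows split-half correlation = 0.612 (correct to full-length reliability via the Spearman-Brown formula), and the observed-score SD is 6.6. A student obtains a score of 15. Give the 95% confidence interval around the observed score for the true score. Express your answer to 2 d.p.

[8.65, 21.35]

Full-length reliability (Spearman-Brown) = 2(0.612)/(1+0.612) ≈ 0.759
The standard error of measurement is 6.600×√(1 − 0.759) ≈ 6.600×0.491 ≈ 3.238.
Half-width = 1.96×3.238 ≈ 6.346
95% CI: 15 ± 6.346 = [8.654, 21.346]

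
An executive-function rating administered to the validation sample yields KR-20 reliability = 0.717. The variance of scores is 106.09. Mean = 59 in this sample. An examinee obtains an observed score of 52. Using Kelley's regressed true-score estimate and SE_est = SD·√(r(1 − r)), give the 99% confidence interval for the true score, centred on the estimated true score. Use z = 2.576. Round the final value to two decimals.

[42.03, 65.93]

SD = √106.09 ≈ 10.3000
T̂ = 0.7170(52) + 0.2830(59) ≈ 53.9810
SE_est = 10.3000·√[r(1 − r)] ≈ 4.6397
CI = 53.9810 ± 2.576 * 4.6397 → [42.0291, 65.9329]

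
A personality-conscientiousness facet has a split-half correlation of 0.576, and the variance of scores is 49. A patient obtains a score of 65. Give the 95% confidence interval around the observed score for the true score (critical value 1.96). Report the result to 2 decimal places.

σ = 49^(1/2) = 7.0000
r_full = 2·0.576 / (1 + 0.576) ≈ 0.7310
SEM = 7.0000·√(1 − 0.7310) ≈ 3.6308
Margin = 1.96 · 3.6308 ≈ 7.1164
CI = 65 ± 7.1164 → [57.8836, 72.1164]

[57.88, 72.12]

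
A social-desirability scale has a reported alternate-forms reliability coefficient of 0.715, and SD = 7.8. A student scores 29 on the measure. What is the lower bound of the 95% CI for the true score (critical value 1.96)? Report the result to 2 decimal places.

SEM = 7.8000×√(1 − 0.7150) ≈ 4.1641
Margin = 1.96 × 4.1641 ≈ 8.1616
Lower limit = 29 − 8.1616 ≈ 20.8384

20.84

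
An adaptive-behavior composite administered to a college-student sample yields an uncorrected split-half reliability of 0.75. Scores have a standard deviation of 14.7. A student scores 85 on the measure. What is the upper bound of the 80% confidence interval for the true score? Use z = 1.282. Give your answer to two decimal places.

r_full = 2·0.75 / (1 + 0.75) ≈ 0.857
SEM = 14.700·√(1 − 0.857) ≈ 5.556
Margin = 1.282 · 5.556 ≈ 7.123
Upper bound: 85 + 7.123 = 92.123

92.12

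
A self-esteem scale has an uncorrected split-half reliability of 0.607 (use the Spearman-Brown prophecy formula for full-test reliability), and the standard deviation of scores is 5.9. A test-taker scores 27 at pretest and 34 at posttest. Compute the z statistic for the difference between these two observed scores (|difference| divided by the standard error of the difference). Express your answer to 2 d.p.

Spearman-Brown: r = 2(0.607) / (1 + 0.607) = 1.214 / 1.607 ≈ 0.755
The standard error of measurement is 5.900*√(1 − 0.755) ≈ 5.900*0.495 ≈ 2.918.
SE_diff = SEM * √2 ≈ 2.918 * 1.414 ≈ 4.126
z = |27 − 34| / 4.126 = 7 / 4.126 ≈ 1.696

1.70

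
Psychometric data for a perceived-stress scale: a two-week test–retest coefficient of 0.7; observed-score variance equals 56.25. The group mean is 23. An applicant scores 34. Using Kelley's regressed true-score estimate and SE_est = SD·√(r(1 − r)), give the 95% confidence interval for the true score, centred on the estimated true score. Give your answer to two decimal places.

[23.96, 37.44]

SD = √56.25 = 7.500
T̂ = 0.700(34) + 0.300(23) ≈ 30.700
SE_est = SD × √(r(1 − r)) = 7.500 × √0.210 ≈ 7.500 × 0.458 ≈ 3.437
95% CI: 30.700 ± 6.736 ≈ (23.964, 37.436)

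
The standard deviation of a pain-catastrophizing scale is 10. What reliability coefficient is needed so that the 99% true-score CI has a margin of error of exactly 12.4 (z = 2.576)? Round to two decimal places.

0.77

SEM needed = half-width / z = 12.4/2.576 ≈ 4.8137
r = 1 − (4.8137/10)² ≈ 1 − 0.2317 ≈ 0.7683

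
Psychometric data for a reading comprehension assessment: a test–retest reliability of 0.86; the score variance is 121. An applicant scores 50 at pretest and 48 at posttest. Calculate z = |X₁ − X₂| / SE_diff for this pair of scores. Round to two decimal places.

0.34

SD = √121 = 11.00000
SEM = 11.00000 × √(1 − 0.86000) = 11.00000 × √0.14000 ≈ 11.00000 × 0.37417 ≈ 4.11582
SE_diff = √2 × SEM ≈ 5.82065
z = |50 − 48| / 5.82065 = 2 / 5.82065 ≈ 0.34360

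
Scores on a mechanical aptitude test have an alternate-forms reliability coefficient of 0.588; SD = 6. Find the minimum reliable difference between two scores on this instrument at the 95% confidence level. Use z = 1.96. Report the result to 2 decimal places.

SEM = 6.00000 × √(1 − 0.58800) = 6.00000 × √0.41200 ≃ 6.00000 × 0.64187 ≃ 3.85123
SE_diff = SEM × √2 ≃ 3.85123 × 1.41421 ≃ 5.44647
Smallest detectable difference = 1.96×5.44647 ≃ 10.67507

10.68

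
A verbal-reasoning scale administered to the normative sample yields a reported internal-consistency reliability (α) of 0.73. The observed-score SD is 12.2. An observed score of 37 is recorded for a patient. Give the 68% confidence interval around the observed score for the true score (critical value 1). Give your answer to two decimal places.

[30.66, 43.34]

The standard error of measurement is 12.2000·√(1 − 0.7300) ≃ 12.2000·0.5196 ≃ 6.3393.
Margin = 1 · 6.3393 ≃ 6.3393
68% CI: 37 ± 6.3393 = [30.6607, 43.3393]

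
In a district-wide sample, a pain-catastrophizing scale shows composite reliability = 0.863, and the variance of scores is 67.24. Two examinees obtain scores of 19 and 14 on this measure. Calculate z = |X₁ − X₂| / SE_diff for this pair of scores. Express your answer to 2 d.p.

SD = √67.24 = 8.2000
SEM = 8.2000 * √(1 − 0.8630) = 8.2000 * √0.1370 ≈ 8.2000 * 0.3701 ≈ 3.0351
SE_diff = √2 * SEM ≈ 4.2923
z = |19 − 14| / 4.2923 = 5 / 4.2923 ≈ 1.1649

1.16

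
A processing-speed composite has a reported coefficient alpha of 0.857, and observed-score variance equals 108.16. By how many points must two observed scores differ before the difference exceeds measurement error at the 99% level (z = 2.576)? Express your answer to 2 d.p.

σ = 108.16^(1/2) = 10.400
SEM = 10.400 × √(1 − 0.857) = 10.400 × √0.143 ≈ 10.400 × 0.378 ≈ 3.933
Standard error of the difference = 3.933·√2 ≈ 5.562
Minimum reliable difference = 2.576 × SE_diff ≈ 2.576 × 5.562 ≈ 14.327

14.33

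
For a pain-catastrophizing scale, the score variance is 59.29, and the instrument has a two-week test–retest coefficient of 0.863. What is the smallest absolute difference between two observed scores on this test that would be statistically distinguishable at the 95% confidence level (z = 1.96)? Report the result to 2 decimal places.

SD = √59.29 = 7.7000
SEM = 7.7000·√(1 − 0.8630) ≃ 2.8500
SE_diff = √2 · SEM ≃ 4.0306
Minimum reliable difference = 1.96 · SE_diff ≃ 1.96 · 4.0306 ≃ 7.8999

7.90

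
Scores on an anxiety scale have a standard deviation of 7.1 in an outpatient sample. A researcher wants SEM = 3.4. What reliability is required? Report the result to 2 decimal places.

0.77

r = 1 − (3.4000/7.1)² ≃ 1 − 0.2293 ≃ 0.7707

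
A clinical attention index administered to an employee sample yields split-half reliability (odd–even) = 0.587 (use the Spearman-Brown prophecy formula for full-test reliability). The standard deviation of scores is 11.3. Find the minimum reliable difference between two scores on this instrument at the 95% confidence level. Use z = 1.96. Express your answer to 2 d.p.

15.98

Spearman-Brown: r = 2(0.587) / (1 + 0.587) = 1.17400 / 1.58700 ≃ 0.73976
SEM = 11.30000 * √(1 − 0.73976) = 11.30000 * √0.26024 ≃ 11.30000 * 0.51014 ≃ 5.76454
SE_diff = SEM * √2 ≃ 5.76454 * 1.41421 ≃ 8.15230
Minimum reliable difference = 1.96 * SE_diff ≃ 1.96 * 8.15230 ≃ 15.97850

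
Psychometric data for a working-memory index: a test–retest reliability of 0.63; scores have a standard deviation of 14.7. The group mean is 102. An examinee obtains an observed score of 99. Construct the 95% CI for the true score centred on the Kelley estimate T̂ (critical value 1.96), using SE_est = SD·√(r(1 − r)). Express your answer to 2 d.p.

[86.20, 114.02]

T̂ = 0.6300(99) + 0.3700(102) ≈ 100.1100
SE_est = SD * √(r(1 − r)) = 14.7000 * √0.2331 ≈ 14.7000 * 0.4828 ≈ 7.0972
95% CI: 100.1100 ± 13.9106 ≈ (86.1994, 114.0206)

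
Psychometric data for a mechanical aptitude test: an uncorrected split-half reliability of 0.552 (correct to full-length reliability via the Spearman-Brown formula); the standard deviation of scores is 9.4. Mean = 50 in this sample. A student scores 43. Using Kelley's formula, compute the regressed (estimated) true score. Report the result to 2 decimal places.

Spearman-Brown: r = 2(0.552) / (1 + 0.552) = 1.104 / 1.552 ≈ 0.711
Estimated true score = 0.711×43 + (1 − 0.711)×50 ≈ 45.021

45.02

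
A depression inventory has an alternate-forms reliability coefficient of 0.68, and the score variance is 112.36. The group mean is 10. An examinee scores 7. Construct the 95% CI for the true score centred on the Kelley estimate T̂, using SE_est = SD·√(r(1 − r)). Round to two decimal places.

[-1.73, 17.65]

SD = √112.36 = 10.60000
T̂ = r·X + (1 − r)·M = 0.68000*7 + 0.32000*10 = 4.76000 + 3.20000 ≈ 7.96000
SE_est = SD * √(r(1 − r)) = 10.60000 * √0.21760 ≈ 10.60000 * 0.46648 ≈ 4.94465
CI = 7.96000 ± 1.96 * 4.94465 → [-1.73151, 17.65151]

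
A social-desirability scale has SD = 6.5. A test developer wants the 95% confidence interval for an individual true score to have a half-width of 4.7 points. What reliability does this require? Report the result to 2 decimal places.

Required SEM = 4.7 / 1.96 ≃ 2.3980
r = 1 − (SEM / SD)² = 1 − (2.3980 / 6.5)² ≃ 1 − 0.1361 ≃ 0.8639

0.86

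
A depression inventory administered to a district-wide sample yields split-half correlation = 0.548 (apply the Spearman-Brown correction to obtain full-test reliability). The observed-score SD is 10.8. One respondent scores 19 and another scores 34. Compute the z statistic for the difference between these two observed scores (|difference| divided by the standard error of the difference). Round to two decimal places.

r_full = 2·0.548 / (1 + 0.548) ≈ 0.70801
The standard error of measurement is 10.80000*√(1 − 0.70801) ≈ 10.80000*0.54036 ≈ 5.83590.
Standard error of the difference = 5.83590·√2 ≈ 8.25320
z = 15 / 8.25320 ≈ 1.81748

1.82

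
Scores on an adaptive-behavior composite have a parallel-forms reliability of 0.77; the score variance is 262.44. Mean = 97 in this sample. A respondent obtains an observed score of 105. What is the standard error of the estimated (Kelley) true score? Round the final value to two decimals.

σ = 262.44^(1/2) = 16.200
SE_est = 16.200·√[r(1 − r)] ≃ 6.817

6.82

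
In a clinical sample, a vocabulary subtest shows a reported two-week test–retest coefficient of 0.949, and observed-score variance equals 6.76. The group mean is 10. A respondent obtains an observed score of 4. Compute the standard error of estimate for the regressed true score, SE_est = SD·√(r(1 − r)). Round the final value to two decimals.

SD = √6.76 ≈ 2.600
SE_est = SD · √(r(1 − r)) = 2.600 · √0.048 ≈ 2.600 · 0.220 ≈ 0.572

0.57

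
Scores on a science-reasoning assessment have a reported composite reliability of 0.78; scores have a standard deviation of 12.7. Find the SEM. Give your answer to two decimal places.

5.96

SEM = 12.700 · √(1 − 0.780) = 12.700 · √0.220 ≈ 12.700 · 0.469 ≈ 5.957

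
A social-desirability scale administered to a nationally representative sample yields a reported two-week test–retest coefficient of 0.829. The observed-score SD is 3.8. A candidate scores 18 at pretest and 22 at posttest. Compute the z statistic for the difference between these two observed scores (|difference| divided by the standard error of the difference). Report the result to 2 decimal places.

SEM = 3.800·√(1 − 0.829) ≈ 1.571
Standard error of the difference = 1.571·√2 ≈ 2.222
z = 4 / 2.222 ≈ 1.800

1.80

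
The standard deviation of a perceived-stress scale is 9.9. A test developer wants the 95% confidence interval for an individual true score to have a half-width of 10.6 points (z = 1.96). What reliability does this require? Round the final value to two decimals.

Required SEM = 10.6 / 1.96 ≃ 5.408
r = 1 − (5.408/9.9)² ≃ 1 − 0.298 ≃ 0.702

0.70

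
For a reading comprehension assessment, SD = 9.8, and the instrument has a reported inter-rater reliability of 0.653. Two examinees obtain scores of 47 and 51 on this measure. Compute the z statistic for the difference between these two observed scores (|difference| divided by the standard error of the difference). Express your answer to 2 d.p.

0.49

SEM = 9.800 × √(1 − 0.653) = 9.800 × √0.347 ≈ 9.800 × 0.589 ≈ 5.773
SE_diff = SEM × √2 ≈ 5.773 × 1.414 ≈ 8.164
z = |47 − 51| / 8.164 = 4 / 8.164 ≈ 0.490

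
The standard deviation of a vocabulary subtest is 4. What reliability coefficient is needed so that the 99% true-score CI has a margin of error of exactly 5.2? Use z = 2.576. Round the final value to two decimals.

0.75

SEM needed = half-width / z = 5.2/2.576 ≈ 2.01863
r = 1 − (SEM / SD)² = 1 − (2.01863 / 4)² ≈ 1 − 0.25468 ≈ 0.74532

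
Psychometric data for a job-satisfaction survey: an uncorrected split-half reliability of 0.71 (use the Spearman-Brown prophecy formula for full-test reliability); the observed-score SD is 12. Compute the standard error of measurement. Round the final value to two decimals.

4.94

r_full = 2·0.71 / (1 + 0.71) ≈ 0.8304
SEM = 12.0000 * √(1 − 0.8304) = 12.0000 * √0.1696 ≈ 12.0000 * 0.4118 ≈ 4.9418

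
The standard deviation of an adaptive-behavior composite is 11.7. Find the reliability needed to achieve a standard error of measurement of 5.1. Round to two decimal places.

Required reliability = 1 − (SEM/SD)² = 1 − 0.1900 ≈ 0.8100

0.81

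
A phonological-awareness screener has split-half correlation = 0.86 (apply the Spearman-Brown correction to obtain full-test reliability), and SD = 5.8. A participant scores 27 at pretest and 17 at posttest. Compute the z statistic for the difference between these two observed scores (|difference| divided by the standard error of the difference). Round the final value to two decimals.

r_full = 2·0.86 / (1 + 0.86) ≈ 0.925
SEM = 5.800 · √(1 − 0.925) = 5.800 · √0.075 ≈ 5.800 · 0.274 ≈ 1.591
SE_diff = SEM · √2 ≈ 1.591 · 1.414 ≈ 2.250
z = |27 − 17| / 2.250 = 10 / 2.250 ≈ 4.444

4.44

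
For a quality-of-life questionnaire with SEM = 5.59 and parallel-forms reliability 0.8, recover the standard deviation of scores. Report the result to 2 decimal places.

12.50

SD = 5.59 / √(1 − 0.8) ≃ 12.500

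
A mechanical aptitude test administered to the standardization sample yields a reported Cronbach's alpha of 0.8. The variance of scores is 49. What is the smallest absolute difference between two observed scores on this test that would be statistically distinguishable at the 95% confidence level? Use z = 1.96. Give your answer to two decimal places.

8.68

σ = 49^(1/2) = 7.000
SEM = 7.000*√(1 − 0.800) ≈ 3.130
SE_diff = SEM * √2 ≈ 3.130 * 1.414 ≈ 4.427
Minimum reliable difference = 1.96 * SE_diff ≈ 1.96 * 4.427 ≈ 8.677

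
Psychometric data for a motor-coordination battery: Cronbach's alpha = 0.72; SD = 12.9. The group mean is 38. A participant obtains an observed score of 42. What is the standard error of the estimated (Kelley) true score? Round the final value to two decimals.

5.79

SE_est = SD × √(r(1 − r)) = 12.90000 × √0.20160 ≈ 12.90000 × 0.44900 ≈ 5.79209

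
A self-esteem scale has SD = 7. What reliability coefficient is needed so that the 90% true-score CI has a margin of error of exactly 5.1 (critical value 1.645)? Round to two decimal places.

SEM needed = half-width / z = 5.1/1.645 ≈ 3.10030
Required reliability = 1 − (SEM/SD)² = 1 − 0.19616 ≈ 0.80384

0.80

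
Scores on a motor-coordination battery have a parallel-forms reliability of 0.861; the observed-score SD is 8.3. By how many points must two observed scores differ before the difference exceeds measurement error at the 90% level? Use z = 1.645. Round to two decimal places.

7.20

SEM = 8.300 · √(1 − 0.861) = 8.300 · √0.139 ≈ 8.300 · 0.373 ≈ 3.094
SE_diff = SEM · √2 ≈ 3.094 · 1.414 ≈ 4.376
Minimum reliable difference = 1.645 · SE_diff ≈ 1.645 · 4.376 ≈ 7.199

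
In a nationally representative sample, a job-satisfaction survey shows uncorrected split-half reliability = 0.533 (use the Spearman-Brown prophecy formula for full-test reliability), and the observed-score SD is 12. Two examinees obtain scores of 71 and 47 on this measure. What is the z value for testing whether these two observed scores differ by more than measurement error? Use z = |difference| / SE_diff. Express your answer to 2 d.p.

Full-length reliability (Spearman-Brown) = 2(0.533)/(1+0.533) ≈ 0.69537
SEM = 12.00000 * √(1 − 0.69537) = 12.00000 * √0.30463 ≈ 12.00000 * 0.55193 ≈ 6.62321
Standard error of the difference = 6.62321·√2 ≈ 9.36664
z = 24 / 9.36664 ≈ 2.56229

2.56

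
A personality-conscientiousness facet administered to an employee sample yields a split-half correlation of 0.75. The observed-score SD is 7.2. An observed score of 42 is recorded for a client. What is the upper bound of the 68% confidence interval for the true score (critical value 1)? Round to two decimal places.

44.72

Full-length reliability (Spearman-Brown) = 2(0.75)/(1+0.75) ≈ 0.857
SEM = 7.200 × √(1 − 0.857) = 7.200 × √0.143 ≈ 7.200 × 0.378 ≈ 2.721
Margin = 1 × 2.721 ≈ 2.721
Upper bound: 42 + 2.721 = 44.721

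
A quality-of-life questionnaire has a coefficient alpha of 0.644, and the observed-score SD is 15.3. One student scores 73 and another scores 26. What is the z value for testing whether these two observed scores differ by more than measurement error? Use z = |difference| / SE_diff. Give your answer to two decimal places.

3.64

SEM = 15.3000×√(1 − 0.6440) ≈ 9.1289
SE_diff = √2 × SEM ≈ 12.9102
z = 47 / 12.9102 ≈ 3.6405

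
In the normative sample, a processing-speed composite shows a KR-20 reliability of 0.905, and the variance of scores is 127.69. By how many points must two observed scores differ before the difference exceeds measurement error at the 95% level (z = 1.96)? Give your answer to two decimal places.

σ = 127.69^(1/2) = 11.3000
SEM = 11.3000·√(1 − 0.9050) ≃ 3.4829
SE_diff = √2 · SEM ≃ 4.9256
Minimum reliable difference = 1.96 · SE_diff ≃ 1.96 · 4.9256 ≃ 9.6541

9.65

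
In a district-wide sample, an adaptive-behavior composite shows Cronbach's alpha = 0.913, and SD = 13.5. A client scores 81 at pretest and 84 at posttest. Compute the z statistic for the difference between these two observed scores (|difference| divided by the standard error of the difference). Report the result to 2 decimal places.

SEM = 13.5000 * √(1 − 0.9130) = 13.5000 * √0.0870 ≈ 13.5000 * 0.2950 ≈ 3.9819
SE_diff = √2 * SEM ≈ 5.6313
z = 3 / 5.6313 ≈ 0.5327

0.53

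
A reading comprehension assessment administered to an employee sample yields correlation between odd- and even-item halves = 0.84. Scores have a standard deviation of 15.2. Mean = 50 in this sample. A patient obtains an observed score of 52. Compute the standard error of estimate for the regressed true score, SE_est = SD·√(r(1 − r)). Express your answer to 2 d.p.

4.28

r_full = 2·0.84 / (1 + 0.84) ≃ 0.9130
SE_est = SD * √(r(1 − r)) = 15.2000 * √0.0794 ≃ 15.2000 * 0.2818 ≃ 4.2829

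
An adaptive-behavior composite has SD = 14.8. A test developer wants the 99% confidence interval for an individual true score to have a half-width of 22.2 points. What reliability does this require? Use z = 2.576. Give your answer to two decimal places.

0.66

SEM needed = half-width / z = 22.2/2.576 ≈ 8.618
r = 1 − (8.618/14.8)² ≈ 1 − 0.339 ≈ 0.661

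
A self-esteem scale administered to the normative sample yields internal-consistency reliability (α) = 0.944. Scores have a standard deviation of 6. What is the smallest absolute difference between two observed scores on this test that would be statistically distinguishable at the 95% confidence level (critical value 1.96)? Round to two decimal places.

SEM = 6.0000 × √(1 − 0.9440) = 6.0000 × √0.0560 ≃ 6.0000 × 0.2366 ≃ 1.4199
Standard error of the difference = 1.4199·√2 ≃ 2.0080
Minimum reliable difference = 1.96 × SE_diff ≃ 1.96 × 2.0080 ≃ 3.9356

3.94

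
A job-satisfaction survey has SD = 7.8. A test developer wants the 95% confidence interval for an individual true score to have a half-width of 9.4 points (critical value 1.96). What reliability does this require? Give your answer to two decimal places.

0.62

Required SEM = 9.4 / 1.96 ≈ 4.7959
Required reliability = 1 − (SEM/SD)² = 1 − 0.3781 ≈ 0.6219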